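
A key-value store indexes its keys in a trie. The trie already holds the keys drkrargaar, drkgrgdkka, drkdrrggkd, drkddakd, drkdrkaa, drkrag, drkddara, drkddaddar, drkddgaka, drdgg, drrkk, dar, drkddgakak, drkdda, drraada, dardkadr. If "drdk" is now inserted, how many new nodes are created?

1

"drd" is already a path in the trie; the remaining "k" must be added.
New nodes needed: |"drdk"| − 3 = 4 − 3 = 1.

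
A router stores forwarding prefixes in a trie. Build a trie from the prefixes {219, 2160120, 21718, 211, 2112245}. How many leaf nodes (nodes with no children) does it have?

A leaf is a node with no children — equivalently, the end of a word that is not a proper prefix of any other stored word.
Those words: "2112245", "2160120", "21718", "219"
Leaf count: 4

4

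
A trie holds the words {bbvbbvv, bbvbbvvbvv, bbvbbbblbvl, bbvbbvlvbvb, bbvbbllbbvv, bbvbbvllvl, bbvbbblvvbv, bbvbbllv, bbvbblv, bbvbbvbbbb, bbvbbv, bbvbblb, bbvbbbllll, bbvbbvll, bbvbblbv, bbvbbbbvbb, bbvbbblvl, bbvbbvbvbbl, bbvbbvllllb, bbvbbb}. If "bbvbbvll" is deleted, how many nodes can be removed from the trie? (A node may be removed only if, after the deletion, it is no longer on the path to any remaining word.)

0

A node on "bbvbbvll"'s path can go only if nothing else ends at it or branches off below it.
Every node on "bbvbbvll" is still needed (e.g. by "bbvbbvllvl"), so nothing is freed.
Nodes removed: 0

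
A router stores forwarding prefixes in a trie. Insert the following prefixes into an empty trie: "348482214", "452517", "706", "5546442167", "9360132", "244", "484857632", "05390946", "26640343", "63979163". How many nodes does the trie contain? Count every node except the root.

69

Insert word by word; a character creates a node only if that edge doesn't already exist:
  "348482214" → 9 new (3, 4, 8, 4, 8, 2, 2, 1, 4)
  "452517" → 6 new (4, 5, 2, 5, 1, 7)
  "706" → 3 new (7, 0, 6)
  "5546442167" → 10 new (5, 5, 4, 6, 4, 4, 2, 1, 6, 7)
  "9360132" → 7 new (9, 3, 6, 0, 1, 3, 2)
  "244" → 3 new (2, 4, 4)
  "484857632" → prefix "4" already present; 8 new (8, 4, 8, 5, 7, 6, 3, 2)
  "05390946" → 8 new (0, 5, 3, 9, 0, 9, 4, 6)
  "26640343" → prefix "2" already present; 7 new (6, 6, 4, 0, 3, 4, 3)
  "63979163" → 8 new (6, 3, 9, 7, 9, 1, 6, 3)
Total nodes = 9 + 6 + 3 + 10 + 7 + 3 + 8 + 8 + 7 + 8 = 69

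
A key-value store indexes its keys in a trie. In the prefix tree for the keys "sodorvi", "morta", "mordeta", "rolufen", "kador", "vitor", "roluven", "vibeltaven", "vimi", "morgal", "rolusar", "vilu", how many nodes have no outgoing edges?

A leaf is a node with no children — equivalently, the end of a word that is not a proper prefix of any other stored word.
Those words: "kador", "mordeta", "morgal", "morta", "rolufen", "rolusar", "roluven", "sodorvi", "vibeltaven", "vilu", "vimi", "vitor"
Leaf count: 12

12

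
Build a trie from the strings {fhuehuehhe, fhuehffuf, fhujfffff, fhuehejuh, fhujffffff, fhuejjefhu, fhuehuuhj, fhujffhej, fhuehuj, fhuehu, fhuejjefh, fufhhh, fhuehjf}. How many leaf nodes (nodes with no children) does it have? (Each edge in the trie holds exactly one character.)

Leaves are exactly the stored words that no other stored word extends.
Those words: "fhuehejuh", "fhuehffuf", "fhuehjf", "fhuehuehhe", "fhuehuj", "fhuehuuhj", "fhuejjefhu", "fhujffffff", "fhujffhej", "fufhhh"
Leaf count: 10

10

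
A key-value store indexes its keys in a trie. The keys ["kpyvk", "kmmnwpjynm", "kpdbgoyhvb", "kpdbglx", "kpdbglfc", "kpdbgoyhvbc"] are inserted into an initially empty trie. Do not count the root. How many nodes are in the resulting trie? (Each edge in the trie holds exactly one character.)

Trie structure (* marks end of a word):
(root)
└─ k
   ├─ m
   │  └─ m
   │     └─ n
   │        └─ w
   │           └─ p
   │              └─ j
   │                 └─ y
   │                    └─ n
   │                       └─ m *
   └─ p
      ├─ d
      │  └─ b
      │     └─ g
      │        ├─ l
      │        │  ├─ f
      │        │  │  └─ c *
      │        │  └─ x *
      │        └─ o
      │           └─ y
      │              └─ h
      │                 └─ v
      │                    └─ b *
      │                       └─ c *
      └─ y
         └─ v
            └─ k *
Counting every labelled node above: 27.

27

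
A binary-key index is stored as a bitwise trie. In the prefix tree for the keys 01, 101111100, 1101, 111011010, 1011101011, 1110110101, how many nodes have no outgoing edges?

Leaves are exactly the stored words that no other stored word extends.
Those words: "01", "1011101011", "101111100", "1101", "1110110101"
Leaf count: 5

5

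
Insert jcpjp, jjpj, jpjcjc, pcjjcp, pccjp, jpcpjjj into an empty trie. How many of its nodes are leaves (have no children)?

A leaf is a node with no children — equivalently, the end of a word that is not a proper prefix of any other stored word.
Those words: "jcpjp", "jjpj", "jpcpjjj", "jpjcjc", "pccjp", "pcjjcp"
Leaf count: 6

6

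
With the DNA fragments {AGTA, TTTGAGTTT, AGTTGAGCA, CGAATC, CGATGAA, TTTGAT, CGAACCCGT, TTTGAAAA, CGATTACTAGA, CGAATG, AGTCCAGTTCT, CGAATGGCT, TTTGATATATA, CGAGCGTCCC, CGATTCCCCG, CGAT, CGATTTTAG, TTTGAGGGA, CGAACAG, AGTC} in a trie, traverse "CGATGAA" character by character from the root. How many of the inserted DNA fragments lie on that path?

2

Walk "CGATGAA" from the root; an end-of-word marker is hit whenever a stored word is a prefix of "CGATGAA".
Prefixes of the query that are stored words: "CGAT", "CGATGAA"
Count: 2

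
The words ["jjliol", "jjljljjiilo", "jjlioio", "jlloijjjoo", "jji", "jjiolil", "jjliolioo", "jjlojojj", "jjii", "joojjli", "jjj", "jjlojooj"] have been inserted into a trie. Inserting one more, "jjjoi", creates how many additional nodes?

2

The longest prefix of "jjjoi" already in the trie is "jjj" (length 3).
So 5 − 3 = 2 new nodes.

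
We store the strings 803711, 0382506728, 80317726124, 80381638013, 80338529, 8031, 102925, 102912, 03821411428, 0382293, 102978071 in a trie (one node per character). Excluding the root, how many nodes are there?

For each word, the new-node count is its length minus the longest prefix already in the trie:
  "803711" → 6 new (8, 0, 3, 7, 1, 1)
  "0382506728" → 10 new (0, 3, 8, 2, 5, 0, 6, 7, 2, 8)
  "80317726124" → prefix "803" already present; 8 new (1, 7, 7, 2, 6, 1, 2, 4)
  "80381638013" → prefix "803" already present; 8 new (8, 1, 6, 3, 8, 0, 1, 3)
  "80338529" → prefix "803" already present; 5 new (3, 8, 5, 2, 9)
  "8031" → prefix "8031" already present; 0 new (none)
  "102925" → 6 new (1, 0, 2, 9, 2, 5)
  "102912" → prefix "1029" already present; 2 new (1, 2)
  "03821411428" → prefix "0382" already present; 7 new (1, 4, 1, 1, 4, 2, 8)
  "0382293" → prefix "0382" already present; 3 new (2, 9, 3)
  "102978071" → prefix "1029" already present; 5 new (7, 8, 0, 7, 1)
Total nodes = 6 + 10 + 8 + 8 + 5 + 0 + 6 + 2 + 7 + 3 + 5 = 60

60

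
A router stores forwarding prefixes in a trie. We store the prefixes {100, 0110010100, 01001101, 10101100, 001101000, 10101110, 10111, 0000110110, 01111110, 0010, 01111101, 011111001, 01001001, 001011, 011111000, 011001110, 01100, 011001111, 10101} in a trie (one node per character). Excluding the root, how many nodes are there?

65

Insert word by word; a character creates a node only if that edge doesn't already exist:
  "100" → 3 new (1, 0, 0)
  "0110010100" → 10 new (0, 1, 1, 0, 0, 1, 0, 1, 0, 0)
  "01001101" → prefix "01" already present; 6 new (0, 0, 1, 1, 0, 1)
  "10101100" → prefix "10" already present; 6 new (1, 0, 1, 1, 0, 0)
  "001101000" → prefix "0" already present; 8 new (0, 1, 1, 0, 1, 0, 0, 0)
  "10101110" → prefix "101011" already present; 2 new (1, 0)
  "10111" → prefix "101" already present; 2 new (1, 1)
  "0000110110" → prefix "00" already present; 8 new (0, 0, 1, 1, 0, 1, 1, 0)
  "01111110" → prefix "011" already present; 5 new (1, 1, 1, 1, 0)
  "0010" → prefix "001" already present; 1 new (0)
  "01111101" → prefix "011111" already present; 2 new (0, 1)
  "011111001" → prefix "0111110" already present; 2 new (0, 1)
  "01001001" → prefix "01001" already present; 3 new (0, 0, 1)
  "001011" → prefix "0010" already present; 2 new (1, 1)
  "011111000" → prefix "01111100" already present; 1 new (0)
  "011001110" → prefix "011001" already present; 3 new (1, 1, 0)
  "01100" → prefix "01100" already present; 0 new (none)
  "011001111" → prefix "01100111" already present; 1 new (1)
  "10101" → prefix "10101" already present; 0 new (none)
Total nodes = 3 + 10 + 6 + 6 + 8 + 2 + 2 + 8 + 5 + 1 + 2 + 2 + 3 + 2 + 1 + 3 + 0 + 1 + 0 = 65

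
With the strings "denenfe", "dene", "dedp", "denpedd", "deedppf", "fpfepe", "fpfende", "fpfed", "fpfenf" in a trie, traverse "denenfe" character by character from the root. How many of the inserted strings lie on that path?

2

Traverse "denenfe" character by character; count nodes along the way that are marked as word ends.
Prefixes of the query that are stored words: "dene", "denenfe"
Count: 2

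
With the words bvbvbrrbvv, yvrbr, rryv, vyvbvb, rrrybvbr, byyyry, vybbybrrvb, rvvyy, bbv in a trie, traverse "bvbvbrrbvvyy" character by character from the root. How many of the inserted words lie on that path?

Walk "bvbvbrrbvvyy" from the root; an end-of-word marker is hit whenever a stored word is a prefix of "bvbvbrrbvvyy".
Prefixes of the query that are stored words: "bvbvbrrbvv"
Count: 1

1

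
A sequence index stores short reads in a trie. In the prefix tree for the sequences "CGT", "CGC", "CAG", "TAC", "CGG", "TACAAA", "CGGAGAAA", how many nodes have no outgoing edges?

A leaf is a node with no children — equivalently, the end of a word that is not a proper prefix of any other stored word.
Those words: "CAG", "CGC", "CGGAGAAA", "CGT", "TACAAA"
Leaf count: 5

5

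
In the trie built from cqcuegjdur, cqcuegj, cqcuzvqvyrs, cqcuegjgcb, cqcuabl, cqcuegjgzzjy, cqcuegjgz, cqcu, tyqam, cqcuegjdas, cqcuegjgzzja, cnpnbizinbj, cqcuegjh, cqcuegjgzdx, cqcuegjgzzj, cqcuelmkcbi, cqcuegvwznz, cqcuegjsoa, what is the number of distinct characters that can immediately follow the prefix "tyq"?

Walk "tyq" from the root, arriving at one node.
Characters that immediately follow "tyq" among the stored strings: {a}.
That node has 1 child edge.

1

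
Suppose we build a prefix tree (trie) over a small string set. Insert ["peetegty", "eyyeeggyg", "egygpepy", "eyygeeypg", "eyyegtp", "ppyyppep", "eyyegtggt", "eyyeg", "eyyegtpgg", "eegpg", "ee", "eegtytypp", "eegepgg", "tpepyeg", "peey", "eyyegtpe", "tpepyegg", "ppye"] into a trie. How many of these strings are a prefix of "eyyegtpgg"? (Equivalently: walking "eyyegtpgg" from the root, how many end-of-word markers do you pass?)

Traverse "eyyegtpgg" character by character; count nodes along the way that are marked as word ends.
Prefixes of the query that are stored words: "eyyeg", "eyyegtp", "eyyegtpgg"
Count: 3

3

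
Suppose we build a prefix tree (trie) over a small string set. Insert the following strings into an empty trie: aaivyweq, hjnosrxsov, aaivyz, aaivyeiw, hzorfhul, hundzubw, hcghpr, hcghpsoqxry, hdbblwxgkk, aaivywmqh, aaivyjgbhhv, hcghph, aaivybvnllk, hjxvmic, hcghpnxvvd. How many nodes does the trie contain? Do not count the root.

Trace insertions, counting only characters that open a new branch:
  "aaivyweq" → 8 new (a, a, i, v, y, w, e, q)
  "hjnosrxsov" → 10 new (h, j, n, o, s, r, x, s, o, v)
  "aaivyz" → prefix "aaivy" already present; 1 new (z)
  "aaivyeiw" → prefix "aaivy" already present; 3 new (e, i, w)
  "hzorfhul" → prefix "h" already present; 7 new (z, o, r, f, h, u, l)
  "hundzubw" → prefix "h" already present; 7 new (u, n, d, z, u, b, w)
  "hcghpr" → prefix "h" already present; 5 new (c, g, h, p, r)
  "hcghpsoqxry" → prefix "hcghp" already present; 6 new (s, o, q, x, r, y)
  "hdbblwxgkk" → prefix "h" already present; 9 new (d, b, b, l, w, x, g, k, k)
  "aaivywmqh" → prefix "aaivyw" already present; 3 new (m, q, h)
  "aaivyjgbhhv" → prefix "aaivy" already present; 6 new (j, g, b, h, h, v)
  "hcghph" → prefix "hcghp" already present; 1 new (h)
  "aaivybvnllk" → prefix "aaivy" already present; 6 new (b, v, n, l, l, k)
  "hjxvmic" → prefix "hj" already present; 5 new (x, v, m, i, c)
  "hcghpnxvvd" → prefix "hcghp" already present; 5 new (n, x, v, v, d)
Total nodes = 8 + 10 + 1 + 3 + 7 + 7 + 5 + 6 + 9 + 3 + 6 + 1 + 6 + 5 + 5 = 82

82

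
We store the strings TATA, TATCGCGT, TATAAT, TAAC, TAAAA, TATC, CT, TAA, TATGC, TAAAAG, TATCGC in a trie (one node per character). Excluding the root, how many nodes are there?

20

Trace insertions, counting only characters that open a new branch:
  "TATA" → 4 new (T, A, T, A)
  "TATCGCGT" → prefix "TAT" already present; 5 new (C, G, C, G, T)
  "TATAAT" → prefix "TATA" already present; 2 new (A, T)
  "TAAC" → prefix "TA" already present; 2 new (A, C)
  "TAAAA" → prefix "TAA" already present; 2 new (A, A)
  "TATC" → prefix "TATC" already present; 0 new (none)
  "CT" → 2 new (C, T)
  "TAA" → prefix "TAA" already present; 0 new (none)
  "TATGC" → prefix "TAT" already present; 2 new (G, C)
  "TAAAAG" → prefix "TAAAA" already present; 1 new (G)
  "TATCGC" → prefix "TATCGC" already present; 0 new (none)
Total nodes = 4 + 5 + 2 + 2 + 2 + 0 + 2 + 0 + 2 + 1 + 0 = 20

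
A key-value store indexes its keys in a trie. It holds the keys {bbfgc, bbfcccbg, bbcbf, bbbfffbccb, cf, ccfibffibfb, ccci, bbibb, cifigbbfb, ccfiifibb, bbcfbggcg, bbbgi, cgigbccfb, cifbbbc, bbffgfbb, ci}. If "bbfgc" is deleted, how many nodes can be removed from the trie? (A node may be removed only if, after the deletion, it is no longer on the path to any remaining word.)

A node on "bbfgc"'s path can go only if nothing else ends at it or branches off below it.
The suffix "gc" (2 nodes) is used only by "bbfgc"; the node for "bbf" still has the child "c", so pruning stops there.
Nodes removed: 2

2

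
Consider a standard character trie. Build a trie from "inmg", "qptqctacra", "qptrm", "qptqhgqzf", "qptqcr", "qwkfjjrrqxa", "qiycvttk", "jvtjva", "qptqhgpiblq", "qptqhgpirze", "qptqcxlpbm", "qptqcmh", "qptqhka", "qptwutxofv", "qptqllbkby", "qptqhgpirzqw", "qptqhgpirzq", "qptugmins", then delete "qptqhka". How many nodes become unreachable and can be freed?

After clearing the end-marker at "qptqhka", prune upward until reaching a node still needed by another word.
The suffix "ka" (2 nodes) is used only by "qptqhka"; the node for "qptqh" still has the child "g", so pruning stops there.
Nodes removed: 2

2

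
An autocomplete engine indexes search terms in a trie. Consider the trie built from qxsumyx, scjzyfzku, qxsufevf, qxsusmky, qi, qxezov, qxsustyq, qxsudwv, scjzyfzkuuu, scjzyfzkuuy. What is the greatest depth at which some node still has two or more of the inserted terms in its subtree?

Look for the deepest trie node that still has at least two words in its subtree.
"scjzyfzkuuu" and "scjzyfzkuuy" agree on "scjzyfzkuu" (10 characters) before diverging; nothing deeper is shared.
Longest shared-prefix length: 10

10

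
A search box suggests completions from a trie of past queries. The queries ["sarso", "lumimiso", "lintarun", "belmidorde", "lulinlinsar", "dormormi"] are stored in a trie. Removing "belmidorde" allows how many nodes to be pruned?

10

Walk "belmidorde" from the leaf back toward the root, removing each node that no remaining word uses.
No other word shares any prefix with "belmidorde", so all 10 of its nodes go.
Nodes removed: 10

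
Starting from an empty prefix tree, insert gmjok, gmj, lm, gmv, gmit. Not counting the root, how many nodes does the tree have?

10

Trie structure (* marks end of a word):
(root)
├─ g
│  └─ m
│     ├─ i
│     │  └─ t *
│     ├─ j *
│     │  └─ o
│     │     └─ k *
│     └─ v *
└─ l
   └─ m *
Counting every labelled node above: 10.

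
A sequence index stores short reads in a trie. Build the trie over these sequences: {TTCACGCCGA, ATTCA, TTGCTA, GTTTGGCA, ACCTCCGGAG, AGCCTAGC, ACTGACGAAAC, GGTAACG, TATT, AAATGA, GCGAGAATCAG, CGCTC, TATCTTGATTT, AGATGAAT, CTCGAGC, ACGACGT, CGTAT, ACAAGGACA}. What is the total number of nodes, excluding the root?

116

Insert word by word; a character creates a node only if that edge doesn't already exist:
  "TTCACGCCGA" → 10 new (T, T, C, A, C, G, C, C, G, A)
  "ATTCA" → 5 new (A, T, T, C, A)
  "TTGCTA" → prefix "TT" already present; 4 new (G, C, T, A)
  "GTTTGGCA" → 8 new (G, T, T, T, G, G, C, A)
  "ACCTCCGGAG" → prefix "A" already present; 9 new (C, C, T, C, C, G, G, A, G)
  "AGCCTAGC" → prefix "A" already present; 7 new (G, C, C, T, A, G, C)
  "ACTGACGAAAC" → prefix "AC" already present; 9 new (T, G, A, C, G, A, A, A, C)
  "GGTAACG" → prefix "G" already present; 6 new (G, T, A, A, C, G)
  "TATT" → prefix "T" already present; 3 new (A, T, T)
  "AAATGA" → prefix "A" already present; 5 new (A, A, T, G, A)
  "GCGAGAATCAG" → prefix "G" already present; 10 new (C, G, A, G, A, A, T, C, A, G)
  "CGCTC" → 5 new (C, G, C, T, C)
  "TATCTTGATTT" → prefix "TAT" already present; 8 new (C, T, T, G, A, T, T, T)
  "AGATGAAT" → prefix "AG" already present; 6 new (A, T, G, A, A, T)
  "CTCGAGC" → prefix "C" already present; 6 new (T, C, G, A, G, C)
  "ACGACGT" → prefix "AC" already present; 5 new (G, A, C, G, T)
  "CGTAT" → prefix "CG" already present; 3 new (T, A, T)
  "ACAAGGACA" → prefix "AC" already present; 7 new (A, A, G, G, A, C, A)
Total nodes = 10 + 5 + 4 + 8 + 9 + 7 + 9 + 6 + 3 + 5 + 10 + 5 + 8 + 6 + 6 + 5 + 3 + 7 = 116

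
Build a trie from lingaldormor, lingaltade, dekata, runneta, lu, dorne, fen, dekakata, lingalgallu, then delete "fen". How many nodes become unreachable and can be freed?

3

After clearing the end-marker at "fen", prune upward until reaching a node still needed by another word.
No other word shares any prefix with "fen", so all 3 of its nodes go.
Nodes removed: 3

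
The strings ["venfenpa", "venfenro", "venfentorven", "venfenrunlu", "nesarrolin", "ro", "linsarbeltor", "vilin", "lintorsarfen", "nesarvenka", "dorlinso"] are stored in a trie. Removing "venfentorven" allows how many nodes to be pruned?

6

Walk "venfentorven" from the leaf back toward the root, removing each node that no remaining word uses.
The suffix "torven" (6 nodes) is used only by "venfentorven"; the node for "venfen" still has the child "p", so pruning stops there.
Nodes removed: 6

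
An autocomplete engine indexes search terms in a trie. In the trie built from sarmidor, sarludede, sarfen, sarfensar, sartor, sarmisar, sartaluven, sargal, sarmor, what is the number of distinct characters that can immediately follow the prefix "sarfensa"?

The children of the "sarfensa" node are the distinct next characters among strings starting with "sarfensa".
Characters that immediately follow "sarfensa" among the stored strings: {r}.
That node has 1 child edge.

1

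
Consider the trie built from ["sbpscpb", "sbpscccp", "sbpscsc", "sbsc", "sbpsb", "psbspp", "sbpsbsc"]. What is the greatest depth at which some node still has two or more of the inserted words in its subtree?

The deepest shared node is where two words last agree before diverging.
"sbpsb" and "sbpsbsc" agree on "sbpsb" (5 characters) before diverging; nothing deeper is shared.
Longest shared-prefix length: 5

5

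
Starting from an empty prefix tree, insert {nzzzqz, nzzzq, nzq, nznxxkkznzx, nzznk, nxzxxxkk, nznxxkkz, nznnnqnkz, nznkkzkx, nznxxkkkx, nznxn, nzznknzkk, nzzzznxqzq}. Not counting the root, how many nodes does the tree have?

Trace insertions, counting only characters that open a new branch:
  "nzzzqz" → 6 new (n, z, z, z, q, z)
  "nzzzq" → prefix "nzzzq" already present; 0 new (none)
  "nzq" → prefix "nz" already present; 1 new (q)
  "nznxxkkznzx" → prefix "nz" already present; 9 new (n, x, x, k, k, z, n, z, x)
  "nzznk" → prefix "nzz" already present; 2 new (n, k)
  "nxzxxxkk" → prefix "n" already present; 7 new (x, z, x, x, x, k, k)
  "nznxxkkz" → prefix "nznxxkkz" already present; 0 new (none)
  "nznnnqnkz" → prefix "nzn" already present; 6 new (n, n, q, n, k, z)
  "nznkkzkx" → prefix "nzn" already present; 5 new (k, k, z, k, x)
  "nznxxkkkx" → prefix "nznxxkk" already present; 2 new (k, x)
  "nznxn" → prefix "nznx" already present; 1 new (n)
  "nzznknzkk" → prefix "nzznk" already present; 4 new (n, z, k, k)
  "nzzzznxqzq" → prefix "nzzz" already present; 6 new (z, n, x, q, z, q)
Total nodes = 6 + 0 + 1 + 9 + 2 + 7 + 0 + 6 + 5 + 2 + 1 + 4 + 6 = 49

49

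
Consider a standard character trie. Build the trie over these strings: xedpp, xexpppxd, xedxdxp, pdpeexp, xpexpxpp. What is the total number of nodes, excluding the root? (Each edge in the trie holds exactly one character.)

29

Count nodes per top-level branch (shared prefixes stored once):
  'p'-branch (pdpeexp): 7 nodes
  'x'-branch (xedpp, xedxdxp, xexpppxd, xpexpxpp): 22 nodes
Sum: 29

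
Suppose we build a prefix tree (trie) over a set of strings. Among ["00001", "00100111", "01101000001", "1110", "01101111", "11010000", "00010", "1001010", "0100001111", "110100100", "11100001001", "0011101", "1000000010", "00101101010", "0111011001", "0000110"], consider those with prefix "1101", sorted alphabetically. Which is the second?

110100100

DFS of the "1101" subtree visits, in order: "11010000", "110100100"
Position 2: 110100100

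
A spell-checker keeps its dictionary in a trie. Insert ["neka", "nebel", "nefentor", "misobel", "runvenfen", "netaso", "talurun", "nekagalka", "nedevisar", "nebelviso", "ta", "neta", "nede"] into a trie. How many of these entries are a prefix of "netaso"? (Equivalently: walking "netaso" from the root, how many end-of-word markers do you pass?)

Check each prefix of "netaso" against the stored set — each match is an end-marker on the path.
Prefixes of the query that are stored words: "neta", "netaso"
Count: 2

2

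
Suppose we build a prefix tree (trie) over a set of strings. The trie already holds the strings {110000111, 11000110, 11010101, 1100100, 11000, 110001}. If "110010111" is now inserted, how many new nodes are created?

3

Walking "110010111" from the root, the first 6 characters ("110010") follow existing edges; "1" is the first miss.
So 9 − 6 = 3 new nodes.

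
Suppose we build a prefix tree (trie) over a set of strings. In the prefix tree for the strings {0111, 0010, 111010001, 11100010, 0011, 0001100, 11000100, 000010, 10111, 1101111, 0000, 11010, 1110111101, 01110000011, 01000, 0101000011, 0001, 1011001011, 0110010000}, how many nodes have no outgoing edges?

Leaves are exactly the stored words that no other stored word extends.
Those words: "000010", "0001100", "0010", "0011", "01000", "0101000011", "0110010000", "01110000011", "1011001011", "10111", "11000100", "11010", "1101111", "11100010", "111010001", "1110111101"
Leaf count: 16

16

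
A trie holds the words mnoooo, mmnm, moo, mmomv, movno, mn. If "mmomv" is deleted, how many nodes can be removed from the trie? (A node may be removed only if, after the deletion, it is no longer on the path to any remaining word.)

3

A node on "mmomv"'s path can go only if nothing else ends at it or branches off below it.
The suffix "omv" (3 nodes) is used only by "mmomv"; the node for "mm" still has the child "n", so pruning stops there.
Nodes removed: 3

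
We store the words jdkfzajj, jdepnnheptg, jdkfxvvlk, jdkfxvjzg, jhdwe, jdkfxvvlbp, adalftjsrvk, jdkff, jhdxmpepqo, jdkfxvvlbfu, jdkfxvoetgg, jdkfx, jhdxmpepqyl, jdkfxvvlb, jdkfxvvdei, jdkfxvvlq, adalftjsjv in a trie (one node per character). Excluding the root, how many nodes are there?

65

For each word, the new-node count is its length minus the longest prefix already in the trie:
  "jdkfzajj" → 8 new (j, d, k, f, z, a, j, j)
  "jdepnnheptg" → prefix "jd" already present; 9 new (e, p, n, n, h, e, p, t, g)
  "jdkfxvvlk" → prefix "jdkf" already present; 5 new (x, v, v, l, k)
  "jdkfxvjzg" → prefix "jdkfxv" already present; 3 new (j, z, g)
  "jhdwe" → prefix "j" already present; 4 new (h, d, w, e)
  "jdkfxvvlbp" → prefix "jdkfxvvl" already present; 2 new (b, p)
  "adalftjsrvk" → 11 new (a, d, a, l, f, t, j, s, r, v, k)
  "jdkff" → prefix "jdkf" already present; 1 new (f)
  "jhdxmpepqo" → prefix "jhd" already present; 7 new (x, m, p, e, p, q, o)
  "jdkfxvvlbfu" → prefix "jdkfxvvlb" already present; 2 new (f, u)
  "jdkfxvoetgg" → prefix "jdkfxv" already present; 5 new (o, e, t, g, g)
  "jdkfx" → prefix "jdkfx" already present; 0 new (none)
  "jhdxmpepqyl" → prefix "jhdxmpepq" already present; 2 new (y, l)
  "jdkfxvvlb" → prefix "jdkfxvvlb" already present; 0 new (none)
  "jdkfxvvdei" → prefix "jdkfxvv" already present; 3 new (d, e, i)
  "jdkfxvvlq" → prefix "jdkfxvvl" already present; 1 new (q)
  "adalftjsjv" → prefix "adalftjs" already present; 2 new (j, v)
Total nodes = 8 + 9 + 5 + 3 + 4 + 2 + 11 + 1 + 7 + 2 + 5 + 0 + 2 + 0 + 3 + 1 + 2 = 65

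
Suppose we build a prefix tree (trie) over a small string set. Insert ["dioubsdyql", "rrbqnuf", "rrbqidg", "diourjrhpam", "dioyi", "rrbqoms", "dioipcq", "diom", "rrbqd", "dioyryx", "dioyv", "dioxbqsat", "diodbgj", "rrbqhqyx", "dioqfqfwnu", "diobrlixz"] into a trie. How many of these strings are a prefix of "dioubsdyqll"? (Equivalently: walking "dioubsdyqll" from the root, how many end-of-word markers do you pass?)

1

Check each prefix of "dioubsdyqll" against the stored set — each match is an end-marker on the path.
Prefixes of the query that are stored words: "dioubsdyql"
Count: 1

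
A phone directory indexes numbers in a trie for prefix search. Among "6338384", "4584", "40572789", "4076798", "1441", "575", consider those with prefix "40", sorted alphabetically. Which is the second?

4076798

Words with prefix "40", in lexicographic order: "40572789", "4076798"
Position 2: 4076798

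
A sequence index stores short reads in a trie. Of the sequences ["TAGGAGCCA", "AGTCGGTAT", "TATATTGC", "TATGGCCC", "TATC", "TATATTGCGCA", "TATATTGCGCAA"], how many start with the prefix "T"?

6

Filter for entries beginning with "T":
Words under "T": TAGGAGCCA, TATATTGC, TATATTGCGCA, TATATTGCGCAA, TATC, TATGGCCC
Count: 6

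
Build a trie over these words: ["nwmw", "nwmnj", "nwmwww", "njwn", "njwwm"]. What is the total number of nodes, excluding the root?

Trie structure (* marks end of a word):
(root)
└─ n
   ├─ j
   │  └─ w
   │     ├─ n *
   │     └─ w
   │        └─ m *
   └─ w
      └─ m
         ├─ n
         │  └─ j *
         └─ w *
            └─ w
               └─ w *
Counting every labelled node above: 13.

13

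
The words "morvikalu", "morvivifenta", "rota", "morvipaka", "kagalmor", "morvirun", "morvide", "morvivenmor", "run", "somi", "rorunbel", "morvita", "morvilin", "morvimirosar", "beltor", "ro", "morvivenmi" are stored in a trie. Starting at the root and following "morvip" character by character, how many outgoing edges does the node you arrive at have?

1

Walk "morvip" from the root, arriving at one node.
Distinct next characters after "morvip": a.
That node has 1 child edge.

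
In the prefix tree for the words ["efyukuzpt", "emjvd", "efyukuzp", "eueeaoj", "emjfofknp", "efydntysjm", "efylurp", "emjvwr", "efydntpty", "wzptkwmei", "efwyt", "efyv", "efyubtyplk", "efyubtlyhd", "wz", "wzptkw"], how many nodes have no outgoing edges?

13

Leaves are exactly the stored words that no other stored word extends.
Those words: "efwyt", "efydntpty", "efydntysjm", "efylurp", "efyubtlyhd", "efyubtyplk", "efyukuzpt", "efyv", "emjfofknp", "emjvd", "emjvwr", "eueeaoj", "wzptkwmei"
Leaf count: 13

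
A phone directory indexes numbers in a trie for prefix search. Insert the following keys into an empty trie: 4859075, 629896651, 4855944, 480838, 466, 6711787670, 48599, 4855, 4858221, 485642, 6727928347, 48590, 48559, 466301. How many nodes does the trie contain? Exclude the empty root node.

Trace insertions, counting only characters that open a new branch:
  "4859075" → 7 new (4, 8, 5, 9, 0, 7, 5)
  "629896651" → 9 new (6, 2, 9, 8, 9, 6, 6, 5, 1)
  "4855944" → prefix "485" already present; 4 new (5, 9, 4, 4)
  "480838" → prefix "48" already present; 4 new (0, 8, 3, 8)
  "466" → prefix "4" already present; 2 new (6, 6)
  "6711787670" → prefix "6" already present; 9 new (7, 1, 1, 7, 8, 7, 6, 7, 0)
  "48599" → prefix "4859" already present; 1 new (9)
  "4855" → prefix "4855" already present; 0 new (none)
  "4858221" → prefix "485" already present; 4 new (8, 2, 2, 1)
  "485642" → prefix "485" already present; 3 new (6, 4, 2)
  "6727928347" → prefix "67" already present; 8 new (2, 7, 9, 2, 8, 3, 4, 7)
  "48590" → prefix "48590" already present; 0 new (none)
  "48559" → prefix "48559" already present; 0 new (none)
  "466301" → prefix "466" already present; 3 new (3, 0, 1)
Total nodes = 7 + 9 + 4 + 4 + 2 + 9 + 1 + 0 + 4 + 3 + 8 + 0 + 0 + 3 = 54

54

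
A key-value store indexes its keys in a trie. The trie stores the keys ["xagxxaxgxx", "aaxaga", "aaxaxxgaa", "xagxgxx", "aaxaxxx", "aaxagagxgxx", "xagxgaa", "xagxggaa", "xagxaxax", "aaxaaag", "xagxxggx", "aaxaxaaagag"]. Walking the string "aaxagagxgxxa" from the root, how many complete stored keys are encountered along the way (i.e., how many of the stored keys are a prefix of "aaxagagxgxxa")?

2

Check each prefix of "aaxagagxgxxa" against the stored set — each match is an end-marker on the path.
Prefixes of the query that are stored words: "aaxaga", "aaxagagxgxx"
Count: 2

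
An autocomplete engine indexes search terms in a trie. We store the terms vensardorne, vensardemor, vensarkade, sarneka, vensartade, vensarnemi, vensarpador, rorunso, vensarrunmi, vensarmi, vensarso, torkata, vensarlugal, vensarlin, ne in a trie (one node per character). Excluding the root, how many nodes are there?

71

Insert word by word; a character creates a node only if that edge doesn't already exist:
  "vensardorne" → 11 new (v, e, n, s, a, r, d, o, r, n, e)
  "vensardemor" → prefix "vensard" already present; 4 new (e, m, o, r)
  "vensarkade" → prefix "vensar" already present; 4 new (k, a, d, e)
  "sarneka" → 7 new (s, a, r, n, e, k, a)
  "vensartade" → prefix "vensar" already present; 4 new (t, a, d, e)
  "vensarnemi" → prefix "vensar" already present; 4 new (n, e, m, i)
  "vensarpador" → prefix "vensar" already present; 5 new (p, a, d, o, r)
  "rorunso" → 7 new (r, o, r, u, n, s, o)
  "vensarrunmi" → prefix "vensar" already present; 5 new (r, u, n, m, i)
  "vensarmi" → prefix "vensar" already present; 2 new (m, i)
  "vensarso" → prefix "vensar" already present; 2 new (s, o)
  "torkata" → 7 new (t, o, r, k, a, t, a)
  "vensarlugal" → prefix "vensar" already present; 5 new (l, u, g, a, l)
  "vensarlin" → prefix "vensarl" already present; 2 new (i, n)
  "ne" → 2 new (n, e)
Total nodes = 11 + 4 + 4 + 7 + 4 + 4 + 5 + 7 + 5 + 2 + 2 + 7 + 5 + 2 + 2 = 71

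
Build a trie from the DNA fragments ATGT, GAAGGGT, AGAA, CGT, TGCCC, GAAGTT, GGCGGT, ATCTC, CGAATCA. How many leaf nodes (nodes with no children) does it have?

Leaves are exactly the stored words that no other stored word extends.
Those words: "AGAA", "ATCTC", "ATGT", "CGAATCA", "CGT", "GAAGGGT", "GAAGTT", "GGCGGT", "TGCCC"
Leaf count: 9

9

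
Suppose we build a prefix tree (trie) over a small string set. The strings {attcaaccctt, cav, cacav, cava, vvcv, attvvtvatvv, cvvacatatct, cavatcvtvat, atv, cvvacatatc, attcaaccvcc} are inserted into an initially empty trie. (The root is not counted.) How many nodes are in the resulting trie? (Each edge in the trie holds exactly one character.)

Count nodes per top-level branch (shared prefixes stored once):
  'a'-branch (attcaaccctt, attcaaccvcc, attvvtvatvv, atv): 23 nodes
  'c'-branch (cacav, cav, cava, cavatcvtvat, cvvacatatc, cvvacatatct): 24 nodes
  'v'-branch (vvcv): 4 nodes
Sum: 51

51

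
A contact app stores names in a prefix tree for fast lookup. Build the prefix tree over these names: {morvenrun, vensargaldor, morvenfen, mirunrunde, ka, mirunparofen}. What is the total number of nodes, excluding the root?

For each word, the new-node count is its length minus the longest prefix already in the trie:
  "morvenrun" → 9 new (m, o, r, v, e, n, r, u, n)
  "vensargaldor" → 12 new (v, e, n, s, a, r, g, a, l, d, o, r)
  "morvenfen" → prefix "morven" already present; 3 new (f, e, n)
  "mirunrunde" → prefix "m" already present; 9 new (i, r, u, n, r, u, n, d, e)
  "ka" → 2 new (k, a)
  "mirunparofen" → prefix "mirun" already present; 7 new (p, a, r, o, f, e, n)
Total nodes = 9 + 12 + 3 + 9 + 2 + 7 = 42

42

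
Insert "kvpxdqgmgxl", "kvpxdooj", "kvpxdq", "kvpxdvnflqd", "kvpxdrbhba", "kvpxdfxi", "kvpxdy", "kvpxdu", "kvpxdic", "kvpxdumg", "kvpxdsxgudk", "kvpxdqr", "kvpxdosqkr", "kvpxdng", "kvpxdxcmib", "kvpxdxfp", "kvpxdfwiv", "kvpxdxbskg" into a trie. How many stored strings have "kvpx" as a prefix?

18

Walk to "kvpx"; the words in its subtree are exactly those with that prefix.
Matches: "kvpxdfwiv", "kvpxdfxi", "kvpxdic", "kvpxdng", "kvpxdooj", "kvpxdosqkr", "kvpxdq", "kvpxdqgmgxl", "kvpxdqr", "kvpxdrbhba", "kvpxdsxgudk", "kvpxdu", "kvpxdumg", "kvpxdvnflqd", "kvpxdxbskg", "kvpxdxcmib", "kvpxdxfp", "kvpxdy"
Count: 18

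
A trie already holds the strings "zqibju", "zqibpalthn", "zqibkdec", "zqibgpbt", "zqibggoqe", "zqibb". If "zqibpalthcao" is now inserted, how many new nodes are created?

3

Walking "zqibpalthcao" from the root, the first 9 characters ("zqibpalth") follow existing edges; "c" is the first miss.
New nodes needed: |"zqibpalthcao"| − 9 = 12 − 9 = 3.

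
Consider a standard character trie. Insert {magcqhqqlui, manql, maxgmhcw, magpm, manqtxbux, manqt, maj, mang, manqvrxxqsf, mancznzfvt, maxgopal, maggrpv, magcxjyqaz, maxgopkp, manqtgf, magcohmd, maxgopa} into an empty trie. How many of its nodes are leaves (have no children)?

15

Leaves are exactly the stored words that no other stored word extends.
Those words: "magcohmd", "magcqhqqlui", "magcxjyqaz", "maggrpv", "magpm", "maj", "mancznzfvt", "mang", "manql", "manqtgf", "manqtxbux", "manqvrxxqsf", "maxgmhcw", "maxgopal", "maxgopkp"
Leaf count: 15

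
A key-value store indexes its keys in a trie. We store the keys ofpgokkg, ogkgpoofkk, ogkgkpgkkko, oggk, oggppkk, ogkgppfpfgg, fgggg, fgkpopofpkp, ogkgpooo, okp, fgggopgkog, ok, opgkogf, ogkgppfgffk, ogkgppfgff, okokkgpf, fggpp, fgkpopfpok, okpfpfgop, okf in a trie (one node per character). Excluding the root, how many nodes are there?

88

Trace insertions, counting only characters that open a new branch:
  "ofpgokkg" → 8 new (o, f, p, g, o, k, k, g)
  "ogkgpoofkk" → prefix "o" already present; 9 new (g, k, g, p, o, o, f, k, k)
  "ogkgkpgkkko" → prefix "ogkg" already present; 7 new (k, p, g, k, k, k, o)
  "oggk" → prefix "og" already present; 2 new (g, k)
  "oggppkk" → prefix "ogg" already present; 4 new (p, p, k, k)
  "ogkgppfpfgg" → prefix "ogkgp" already present; 6 new (p, f, p, f, g, g)
  "fgggg" → 5 new (f, g, g, g, g)
  "fgkpopofpkp" → prefix "fg" already present; 9 new (k, p, o, p, o, f, p, k, p)
  "ogkgpooo" → prefix "ogkgpoo" already present; 1 new (o)
  "okp" → prefix "o" already present; 2 new (k, p)
  "fgggopgkog" → prefix "fggg" already present; 6 new (o, p, g, k, o, g)
  "ok" → prefix "ok" already present; 0 new (none)
  "opgkogf" → prefix "o" already present; 6 new (p, g, k, o, g, f)
  "ogkgppfgffk" → prefix "ogkgppf" already present; 4 new (g, f, f, k)
  "ogkgppfgff" → prefix "ogkgppfgff" already present; 0 new (none)
  "okokkgpf" → prefix "ok" already present; 6 new (o, k, k, g, p, f)
  "fggpp" → prefix "fgg" already present; 2 new (p, p)
  "fgkpopfpok" → prefix "fgkpop" already present; 4 new (f, p, o, k)
  "okpfpfgop" → prefix "okp" already present; 6 new (f, p, f, g, o, p)
  "okf" → prefix "ok" already present; 1 new (f)
Total nodes = 8 + 9 + 7 + 2 + 4 + 6 + 5 + 9 + 1 + 2 + 6 + 0 + 6 + 4 + 0 + 6 + 2 + 4 + 6 + 1 = 88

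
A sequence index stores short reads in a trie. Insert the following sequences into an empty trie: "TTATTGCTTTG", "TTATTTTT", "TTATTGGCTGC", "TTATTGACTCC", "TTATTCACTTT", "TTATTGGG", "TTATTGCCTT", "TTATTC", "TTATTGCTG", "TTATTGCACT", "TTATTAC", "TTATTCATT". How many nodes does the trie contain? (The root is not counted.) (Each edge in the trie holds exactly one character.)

42

Count nodes per top-level branch (shared prefixes stored once):
  'T'-branch (TTATTAC, TTATTC, TTATTCACTTT, TTATTCATT, TTATTGACTCC, TTATTGCACT, TTATTGCCTT, TTATTGCTG, TTATTGCTTTG, TTATTGGCTGC, TTATTGGG, TTATTTTT): 42 nodes
Sum: 42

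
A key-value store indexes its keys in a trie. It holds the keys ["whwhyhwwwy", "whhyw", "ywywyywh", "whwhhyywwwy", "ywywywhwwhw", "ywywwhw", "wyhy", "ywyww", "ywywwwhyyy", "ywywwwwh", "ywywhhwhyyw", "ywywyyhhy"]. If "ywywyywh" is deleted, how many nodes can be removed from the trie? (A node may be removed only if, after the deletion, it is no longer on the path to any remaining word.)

A node on "ywywyywh"'s path can go only if nothing else ends at it or branches off below it.
The suffix "wh" (2 nodes) is used only by "ywywyywh"; the node for "ywywyy" still has the child "h", so pruning stops there.
Nodes removed: 2

2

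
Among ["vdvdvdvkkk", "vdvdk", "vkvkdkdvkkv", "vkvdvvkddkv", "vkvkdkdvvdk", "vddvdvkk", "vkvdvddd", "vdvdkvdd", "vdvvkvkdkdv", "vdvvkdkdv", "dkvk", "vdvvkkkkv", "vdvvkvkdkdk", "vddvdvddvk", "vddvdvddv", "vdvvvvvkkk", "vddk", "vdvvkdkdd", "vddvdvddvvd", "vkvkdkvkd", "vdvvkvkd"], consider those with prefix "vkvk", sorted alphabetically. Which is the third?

vkvkdkvkd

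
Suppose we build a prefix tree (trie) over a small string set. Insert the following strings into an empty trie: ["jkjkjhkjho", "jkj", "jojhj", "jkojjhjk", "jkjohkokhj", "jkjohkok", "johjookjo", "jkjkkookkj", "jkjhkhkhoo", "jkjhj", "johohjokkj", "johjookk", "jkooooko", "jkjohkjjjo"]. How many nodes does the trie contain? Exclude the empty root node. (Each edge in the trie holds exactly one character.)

65

Count nodes per top-level branch (shared prefixes stored once):
  'j'-branch (jkj, jkjhj, jkjhkhkhoo, jkjkjhkjho, jkjkkookkj, jkjohkjjjo, jkjohkok, jkjohkokhj, jkojjhjk, jkooooko, johjookjo, johjookk, johohjokkj, jojhj): 65 nodes
Sum: 65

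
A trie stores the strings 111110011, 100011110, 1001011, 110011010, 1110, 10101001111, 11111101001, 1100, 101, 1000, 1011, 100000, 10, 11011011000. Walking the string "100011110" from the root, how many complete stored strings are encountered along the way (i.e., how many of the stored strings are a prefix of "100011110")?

Walk "100011110" from the root; an end-of-word marker is hit whenever a stored word is a prefix of "100011110".
Prefixes of the query that are stored words: "10", "1000", "100011110"
Count: 3

3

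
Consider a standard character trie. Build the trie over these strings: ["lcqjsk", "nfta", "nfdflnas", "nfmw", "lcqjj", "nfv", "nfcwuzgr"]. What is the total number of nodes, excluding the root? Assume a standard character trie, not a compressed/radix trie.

Trace insertions, counting only characters that open a new branch:
  "lcqjsk" → 6 new (l, c, q, j, s, k)
  "nfta" → 4 new (n, f, t, a)
  "nfdflnas" → prefix "nf" already present; 6 new (d, f, l, n, a, s)
  "nfmw" → prefix "nf" already present; 2 new (m, w)
  "lcqjj" → prefix "lcqj" already present; 1 new (j)
  "nfv" → prefix "nf" already present; 1 new (v)
  "nfcwuzgr" → prefix "nf" already present; 6 new (c, w, u, z, g, r)
Total nodes = 6 + 4 + 6 + 2 + 1 + 1 + 6 = 26

26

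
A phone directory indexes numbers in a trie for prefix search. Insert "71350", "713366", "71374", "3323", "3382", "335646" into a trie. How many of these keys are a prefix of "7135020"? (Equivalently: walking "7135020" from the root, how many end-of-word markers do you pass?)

1

Traverse "7135020" character by character; count nodes along the way that are marked as word ends.
Prefixes of the query that are stored words: "71350"
Count: 1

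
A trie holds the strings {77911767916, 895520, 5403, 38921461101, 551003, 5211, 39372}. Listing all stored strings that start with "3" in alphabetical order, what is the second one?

39372

Filter for "3…" and sort: "38921461101", "39372"
The 2nd is 39372.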